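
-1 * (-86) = 86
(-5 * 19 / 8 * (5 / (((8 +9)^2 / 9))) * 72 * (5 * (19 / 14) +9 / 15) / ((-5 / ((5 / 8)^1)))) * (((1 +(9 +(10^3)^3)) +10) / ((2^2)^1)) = 994578769891575 / 32368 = 30727223488.99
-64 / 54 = -32 / 27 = -1.19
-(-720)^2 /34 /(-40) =6480 /17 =381.18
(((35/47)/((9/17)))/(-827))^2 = 354025/122374732041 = 0.00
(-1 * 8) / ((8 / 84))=-84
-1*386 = -386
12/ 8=3/ 2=1.50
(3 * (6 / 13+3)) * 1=135 / 13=10.38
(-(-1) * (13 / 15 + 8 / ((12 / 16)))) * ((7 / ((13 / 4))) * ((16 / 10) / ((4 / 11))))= 106568 / 975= 109.30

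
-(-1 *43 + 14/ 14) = 42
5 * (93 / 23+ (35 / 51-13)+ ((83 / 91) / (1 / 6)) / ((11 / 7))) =-4015445 / 167739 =-23.94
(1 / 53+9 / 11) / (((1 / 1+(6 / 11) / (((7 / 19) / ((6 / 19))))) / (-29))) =-99064 / 5989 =-16.54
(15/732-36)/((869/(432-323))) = -956911/212036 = -4.51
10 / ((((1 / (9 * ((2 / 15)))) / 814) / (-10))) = -97680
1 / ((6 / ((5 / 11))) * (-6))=-5 / 396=-0.01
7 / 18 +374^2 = 2517775 / 18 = 139876.39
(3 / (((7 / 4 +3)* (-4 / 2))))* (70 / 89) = -420 / 1691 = -0.25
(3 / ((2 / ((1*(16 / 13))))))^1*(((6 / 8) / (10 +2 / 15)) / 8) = 0.02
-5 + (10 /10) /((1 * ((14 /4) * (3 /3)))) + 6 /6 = -26 /7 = -3.71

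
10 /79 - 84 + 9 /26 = -171565 /2054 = -83.53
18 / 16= 9 / 8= 1.12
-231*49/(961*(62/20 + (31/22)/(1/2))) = -59290/29791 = -1.99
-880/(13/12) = -10560/13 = -812.31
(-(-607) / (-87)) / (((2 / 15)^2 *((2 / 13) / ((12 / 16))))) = -1775475 / 928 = -1913.23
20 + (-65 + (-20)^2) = 355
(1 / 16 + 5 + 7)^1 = 12.06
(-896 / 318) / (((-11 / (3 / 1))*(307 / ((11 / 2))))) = 224 / 16271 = 0.01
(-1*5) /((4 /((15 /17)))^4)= -0.01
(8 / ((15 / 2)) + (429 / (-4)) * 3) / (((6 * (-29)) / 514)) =4944937 / 5220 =947.31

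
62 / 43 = 1.44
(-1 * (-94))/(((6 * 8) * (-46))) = -47/1104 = -0.04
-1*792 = -792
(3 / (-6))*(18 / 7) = -9 / 7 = -1.29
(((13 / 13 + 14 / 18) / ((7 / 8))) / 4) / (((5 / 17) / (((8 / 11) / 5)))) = 4352 / 17325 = 0.25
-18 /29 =-0.62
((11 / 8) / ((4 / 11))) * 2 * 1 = 121 / 16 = 7.56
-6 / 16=-0.38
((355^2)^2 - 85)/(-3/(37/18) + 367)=117529023996/2705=43448807.39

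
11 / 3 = 3.67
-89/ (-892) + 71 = 63421/ 892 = 71.10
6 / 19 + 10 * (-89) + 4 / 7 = -118252 / 133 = -889.11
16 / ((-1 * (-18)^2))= -4 / 81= -0.05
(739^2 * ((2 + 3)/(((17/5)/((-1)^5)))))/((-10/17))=2730605/2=1365302.50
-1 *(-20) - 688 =-668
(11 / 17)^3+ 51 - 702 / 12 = -71033 / 9826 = -7.23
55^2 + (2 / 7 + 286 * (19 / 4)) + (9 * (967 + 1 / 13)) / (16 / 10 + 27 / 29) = 522501023 / 66794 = 7822.57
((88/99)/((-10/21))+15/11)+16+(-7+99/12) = 11053/660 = 16.75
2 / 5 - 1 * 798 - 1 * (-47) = -3753 / 5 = -750.60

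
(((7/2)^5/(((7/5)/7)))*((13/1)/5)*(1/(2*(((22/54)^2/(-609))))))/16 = -782876.12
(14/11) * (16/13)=224/143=1.57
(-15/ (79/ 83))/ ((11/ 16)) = -19920/ 869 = -22.92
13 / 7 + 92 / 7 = 15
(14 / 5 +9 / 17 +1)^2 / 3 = 135424 / 21675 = 6.25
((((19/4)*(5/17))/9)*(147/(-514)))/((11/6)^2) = -13965/1057298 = -0.01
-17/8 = -2.12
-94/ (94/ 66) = -66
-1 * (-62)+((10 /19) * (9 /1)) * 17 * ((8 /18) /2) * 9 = 4238 /19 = 223.05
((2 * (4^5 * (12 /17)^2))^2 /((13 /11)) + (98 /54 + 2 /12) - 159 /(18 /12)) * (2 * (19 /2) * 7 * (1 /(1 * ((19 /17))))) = 361591407330965 /3448926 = 104841741.26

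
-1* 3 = -3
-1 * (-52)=52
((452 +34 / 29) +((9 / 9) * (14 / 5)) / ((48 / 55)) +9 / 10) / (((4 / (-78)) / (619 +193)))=-144811667 / 20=-7240583.35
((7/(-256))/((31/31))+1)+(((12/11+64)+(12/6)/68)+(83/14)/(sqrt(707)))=83 * sqrt(707)/9898+3164003/47872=66.32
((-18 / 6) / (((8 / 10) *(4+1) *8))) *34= -51 / 16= -3.19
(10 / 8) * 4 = 5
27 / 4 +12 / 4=39 / 4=9.75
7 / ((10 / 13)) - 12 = -29 / 10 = -2.90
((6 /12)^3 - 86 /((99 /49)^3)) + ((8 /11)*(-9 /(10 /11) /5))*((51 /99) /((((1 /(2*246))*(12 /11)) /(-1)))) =62925341363 /194059800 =324.26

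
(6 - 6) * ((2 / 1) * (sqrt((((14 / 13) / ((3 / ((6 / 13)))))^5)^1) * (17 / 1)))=0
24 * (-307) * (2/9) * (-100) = 491200/3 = 163733.33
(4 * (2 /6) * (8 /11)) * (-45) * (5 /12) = -200 /11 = -18.18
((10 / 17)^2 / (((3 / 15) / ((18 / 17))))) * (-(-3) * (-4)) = -108000 / 4913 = -21.98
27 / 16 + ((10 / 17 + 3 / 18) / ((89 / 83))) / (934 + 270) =5271605 / 3122832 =1.69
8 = 8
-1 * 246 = -246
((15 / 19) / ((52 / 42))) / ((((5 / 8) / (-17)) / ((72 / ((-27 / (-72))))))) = -822528 / 247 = -3330.07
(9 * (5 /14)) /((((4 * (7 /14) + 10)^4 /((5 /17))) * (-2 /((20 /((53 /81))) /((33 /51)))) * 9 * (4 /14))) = -0.00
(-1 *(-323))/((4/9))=2907/4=726.75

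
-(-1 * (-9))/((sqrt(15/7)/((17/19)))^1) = -51 * sqrt(105)/95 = -5.50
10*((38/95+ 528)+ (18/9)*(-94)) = 3404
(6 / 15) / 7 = 0.06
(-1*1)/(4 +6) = -1/10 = -0.10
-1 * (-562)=562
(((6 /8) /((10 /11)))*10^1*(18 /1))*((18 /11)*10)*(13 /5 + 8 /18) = 7398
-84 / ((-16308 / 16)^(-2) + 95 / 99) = -15358662396 / 175453871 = -87.54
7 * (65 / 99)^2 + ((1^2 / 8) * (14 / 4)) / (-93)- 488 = -484.99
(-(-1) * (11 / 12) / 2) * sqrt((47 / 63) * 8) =11 * sqrt(658) / 252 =1.12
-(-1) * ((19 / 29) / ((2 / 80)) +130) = 4530 / 29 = 156.21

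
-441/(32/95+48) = -5985/656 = -9.12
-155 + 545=390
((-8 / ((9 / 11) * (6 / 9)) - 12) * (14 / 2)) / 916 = -140 / 687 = -0.20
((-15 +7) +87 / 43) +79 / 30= -4313 / 1290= -3.34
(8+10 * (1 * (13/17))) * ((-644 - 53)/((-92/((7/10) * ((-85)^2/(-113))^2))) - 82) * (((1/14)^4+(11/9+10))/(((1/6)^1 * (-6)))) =-3740924213622981425/986393604672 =-3792526.83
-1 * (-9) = 9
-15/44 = -0.34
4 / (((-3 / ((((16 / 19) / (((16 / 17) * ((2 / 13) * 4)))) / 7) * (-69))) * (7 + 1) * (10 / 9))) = 45747 / 21280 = 2.15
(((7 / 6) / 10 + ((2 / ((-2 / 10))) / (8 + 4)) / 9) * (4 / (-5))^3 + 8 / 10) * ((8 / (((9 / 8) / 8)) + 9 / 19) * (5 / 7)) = 130381228 / 4039875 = 32.27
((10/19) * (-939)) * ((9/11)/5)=-16902/209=-80.87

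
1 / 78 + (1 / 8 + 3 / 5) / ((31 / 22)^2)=0.38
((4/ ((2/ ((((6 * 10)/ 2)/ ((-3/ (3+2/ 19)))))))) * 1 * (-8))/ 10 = 944/ 19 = 49.68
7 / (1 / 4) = 28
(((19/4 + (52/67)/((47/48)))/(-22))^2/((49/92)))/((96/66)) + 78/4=26793508123463/1368277078784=19.58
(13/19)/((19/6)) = 78/361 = 0.22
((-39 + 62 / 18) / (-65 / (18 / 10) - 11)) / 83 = 40 / 4399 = 0.01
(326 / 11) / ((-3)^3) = -326 / 297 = -1.10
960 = 960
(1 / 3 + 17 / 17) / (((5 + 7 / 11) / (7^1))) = 1.66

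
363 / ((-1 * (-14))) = 363 / 14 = 25.93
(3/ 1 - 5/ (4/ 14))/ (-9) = 29/ 18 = 1.61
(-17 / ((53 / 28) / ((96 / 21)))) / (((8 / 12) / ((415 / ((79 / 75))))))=-101592000 / 4187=-24263.67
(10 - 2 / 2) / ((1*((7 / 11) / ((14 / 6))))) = 33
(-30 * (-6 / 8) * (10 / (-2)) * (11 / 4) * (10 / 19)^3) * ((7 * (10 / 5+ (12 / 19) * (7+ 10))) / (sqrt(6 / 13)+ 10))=-34065281250 / 84317687+ 262040625 * sqrt(78) / 84317687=-376.56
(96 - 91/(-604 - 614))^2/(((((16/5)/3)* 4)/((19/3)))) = 26548518455/1937664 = 13701.30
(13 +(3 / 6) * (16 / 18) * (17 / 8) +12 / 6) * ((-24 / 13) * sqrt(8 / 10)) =-2296 * sqrt(5) / 195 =-26.33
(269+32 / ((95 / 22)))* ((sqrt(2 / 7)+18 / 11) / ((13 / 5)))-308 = -364174 / 2717+26259* sqrt(14) / 1729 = -77.21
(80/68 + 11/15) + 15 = 4312/255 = 16.91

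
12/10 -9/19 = 69/95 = 0.73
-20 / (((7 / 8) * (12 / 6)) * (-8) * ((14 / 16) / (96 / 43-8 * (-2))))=1280 / 43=29.77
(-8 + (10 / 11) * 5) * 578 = -21964 / 11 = -1996.73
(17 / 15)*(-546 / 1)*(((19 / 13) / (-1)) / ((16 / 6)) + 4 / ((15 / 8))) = -980.96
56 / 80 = 7 / 10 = 0.70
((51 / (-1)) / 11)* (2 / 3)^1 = -34 / 11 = -3.09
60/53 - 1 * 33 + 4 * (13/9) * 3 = -14.53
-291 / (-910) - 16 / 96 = 209 / 1365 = 0.15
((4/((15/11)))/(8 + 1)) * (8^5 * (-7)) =-10092544/135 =-74759.59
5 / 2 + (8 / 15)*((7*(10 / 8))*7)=211 / 6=35.17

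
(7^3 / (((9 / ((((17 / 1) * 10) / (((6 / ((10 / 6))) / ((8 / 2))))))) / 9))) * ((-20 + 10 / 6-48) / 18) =-58018450 / 243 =-238759.05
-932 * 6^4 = -1207872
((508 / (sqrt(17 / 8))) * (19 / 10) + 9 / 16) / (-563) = -9652 * sqrt(34) / 47855 - 9 / 9008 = -1.18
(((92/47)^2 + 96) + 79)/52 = 395039/114868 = 3.44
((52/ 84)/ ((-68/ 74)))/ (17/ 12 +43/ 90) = -14430/ 40579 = -0.36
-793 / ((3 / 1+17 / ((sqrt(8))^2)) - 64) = 6344 / 471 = 13.47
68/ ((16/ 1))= 17/ 4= 4.25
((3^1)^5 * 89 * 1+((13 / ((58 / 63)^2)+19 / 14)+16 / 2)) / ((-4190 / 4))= -509854117 / 24666530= -20.67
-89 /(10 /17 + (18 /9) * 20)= -1513 /690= -2.19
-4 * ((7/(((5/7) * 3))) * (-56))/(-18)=-5488/135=-40.65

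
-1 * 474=-474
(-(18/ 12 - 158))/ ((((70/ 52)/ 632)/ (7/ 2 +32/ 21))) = 271304644/ 735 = 369121.96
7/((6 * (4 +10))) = 1/12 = 0.08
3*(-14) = -42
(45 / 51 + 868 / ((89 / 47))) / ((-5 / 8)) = -5558936 / 7565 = -734.82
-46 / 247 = -0.19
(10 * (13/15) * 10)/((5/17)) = 884/3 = 294.67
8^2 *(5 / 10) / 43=32 / 43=0.74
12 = 12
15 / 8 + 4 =47 / 8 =5.88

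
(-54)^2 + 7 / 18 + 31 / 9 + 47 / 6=8783 / 3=2927.67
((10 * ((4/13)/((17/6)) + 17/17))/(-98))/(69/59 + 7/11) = -16225/259012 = -0.06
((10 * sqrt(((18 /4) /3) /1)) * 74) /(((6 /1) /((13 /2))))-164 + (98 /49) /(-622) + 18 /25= -1269527 /7775 + 2405 * sqrt(6) /6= 818.55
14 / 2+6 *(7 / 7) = 13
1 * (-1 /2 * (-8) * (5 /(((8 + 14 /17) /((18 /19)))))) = 204 /95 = 2.15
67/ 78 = 0.86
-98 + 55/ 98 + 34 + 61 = -239/ 98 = -2.44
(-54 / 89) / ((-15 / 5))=18 / 89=0.20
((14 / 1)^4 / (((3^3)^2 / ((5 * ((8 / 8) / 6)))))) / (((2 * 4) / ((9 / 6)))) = 12005 / 1458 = 8.23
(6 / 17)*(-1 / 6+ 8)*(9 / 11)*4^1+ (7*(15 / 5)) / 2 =7311 / 374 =19.55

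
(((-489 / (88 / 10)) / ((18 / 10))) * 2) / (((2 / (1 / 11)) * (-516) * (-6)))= -4075 / 4495392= -0.00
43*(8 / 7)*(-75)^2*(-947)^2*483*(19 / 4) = 568752904766250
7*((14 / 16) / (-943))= -49 / 7544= -0.01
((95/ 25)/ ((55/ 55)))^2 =361/ 25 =14.44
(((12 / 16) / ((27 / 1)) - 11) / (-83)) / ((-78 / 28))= -2765 / 58266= -0.05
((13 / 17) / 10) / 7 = 13 / 1190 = 0.01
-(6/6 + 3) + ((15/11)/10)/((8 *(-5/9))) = -3547/880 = -4.03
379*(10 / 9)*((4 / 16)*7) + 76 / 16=26701 / 36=741.69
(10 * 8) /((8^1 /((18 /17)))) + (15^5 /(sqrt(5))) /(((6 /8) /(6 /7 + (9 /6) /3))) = 614529.98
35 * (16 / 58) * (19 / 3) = 5320 / 87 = 61.15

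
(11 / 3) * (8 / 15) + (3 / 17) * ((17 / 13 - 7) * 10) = -80452 / 9945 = -8.09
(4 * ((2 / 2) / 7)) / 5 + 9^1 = 319 / 35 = 9.11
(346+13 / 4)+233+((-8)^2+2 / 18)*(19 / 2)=42887 / 36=1191.31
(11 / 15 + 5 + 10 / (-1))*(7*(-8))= 3584 / 15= 238.93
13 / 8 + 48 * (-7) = -2675 / 8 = -334.38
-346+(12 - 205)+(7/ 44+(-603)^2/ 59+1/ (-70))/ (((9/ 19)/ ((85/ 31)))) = 178137914959/ 5069988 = 35135.77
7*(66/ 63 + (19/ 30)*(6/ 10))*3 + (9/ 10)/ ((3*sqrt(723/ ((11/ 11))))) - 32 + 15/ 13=-563/ 650 + sqrt(723)/ 2410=-0.85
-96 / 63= -32 / 21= -1.52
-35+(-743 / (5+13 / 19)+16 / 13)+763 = 840319 / 1404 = 598.52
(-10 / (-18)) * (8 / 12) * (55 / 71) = 550 / 1917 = 0.29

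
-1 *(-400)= 400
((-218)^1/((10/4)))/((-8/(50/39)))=545/39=13.97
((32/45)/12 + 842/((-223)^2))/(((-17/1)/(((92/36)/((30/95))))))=-111763187/3081457485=-0.04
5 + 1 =6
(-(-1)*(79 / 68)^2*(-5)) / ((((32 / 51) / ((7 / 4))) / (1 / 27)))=-218435 / 313344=-0.70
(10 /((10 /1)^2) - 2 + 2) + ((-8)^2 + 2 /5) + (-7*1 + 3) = 121 /2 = 60.50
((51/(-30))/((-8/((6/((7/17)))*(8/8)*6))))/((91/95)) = 49419/2548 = 19.40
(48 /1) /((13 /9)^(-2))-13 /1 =2353 /27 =87.15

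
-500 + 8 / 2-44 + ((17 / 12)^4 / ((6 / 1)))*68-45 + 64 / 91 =-1524623797 / 2830464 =-538.65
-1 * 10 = -10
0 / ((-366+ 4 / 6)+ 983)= 0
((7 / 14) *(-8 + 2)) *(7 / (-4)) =21 / 4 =5.25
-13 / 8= -1.62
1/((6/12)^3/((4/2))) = 16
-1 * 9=-9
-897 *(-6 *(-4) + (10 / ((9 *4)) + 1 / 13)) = -131077 / 6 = -21846.17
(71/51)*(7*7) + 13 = 4142/51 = 81.22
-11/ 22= -1/ 2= -0.50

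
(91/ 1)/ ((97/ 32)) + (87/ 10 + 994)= 1001739/ 970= 1032.72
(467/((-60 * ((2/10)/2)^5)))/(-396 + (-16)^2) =5559.52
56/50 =28/25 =1.12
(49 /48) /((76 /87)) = 1421 /1216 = 1.17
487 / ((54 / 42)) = 3409 / 9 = 378.78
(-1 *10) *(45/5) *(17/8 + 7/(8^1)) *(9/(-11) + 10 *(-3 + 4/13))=1071090/143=7490.14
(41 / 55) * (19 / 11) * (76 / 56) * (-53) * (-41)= 32162573 / 8470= 3797.23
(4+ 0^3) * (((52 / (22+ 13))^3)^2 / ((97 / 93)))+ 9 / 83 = 612042149876289 / 14799876546875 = 41.35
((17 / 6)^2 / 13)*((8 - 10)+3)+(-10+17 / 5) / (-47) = 0.76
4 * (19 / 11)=6.91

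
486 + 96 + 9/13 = 7575/13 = 582.69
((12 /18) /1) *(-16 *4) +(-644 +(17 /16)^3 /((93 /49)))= -87109941 /126976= -686.03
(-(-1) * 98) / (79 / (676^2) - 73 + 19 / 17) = -761322016 / 558423329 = -1.36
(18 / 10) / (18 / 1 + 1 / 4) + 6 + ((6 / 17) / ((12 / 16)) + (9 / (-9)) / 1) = 34557 / 6205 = 5.57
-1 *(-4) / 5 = 4 / 5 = 0.80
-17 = -17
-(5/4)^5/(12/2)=-3125/6144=-0.51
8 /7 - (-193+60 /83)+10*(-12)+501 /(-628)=26497515 /364868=72.62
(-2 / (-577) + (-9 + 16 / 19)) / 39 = -29799 / 142519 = -0.21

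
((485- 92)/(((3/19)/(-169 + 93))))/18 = -94582/9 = -10509.11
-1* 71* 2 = -142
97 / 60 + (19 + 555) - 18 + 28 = 35137 / 60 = 585.62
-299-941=-1240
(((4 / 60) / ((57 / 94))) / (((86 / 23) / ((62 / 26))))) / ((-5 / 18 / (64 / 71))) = -4289408 / 18852275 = -0.23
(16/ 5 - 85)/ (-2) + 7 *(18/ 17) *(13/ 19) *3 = 181247/ 3230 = 56.11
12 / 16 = 3 / 4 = 0.75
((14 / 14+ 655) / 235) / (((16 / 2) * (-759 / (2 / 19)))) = -0.00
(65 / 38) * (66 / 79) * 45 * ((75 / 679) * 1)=7239375 / 1019179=7.10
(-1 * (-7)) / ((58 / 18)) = 63 / 29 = 2.17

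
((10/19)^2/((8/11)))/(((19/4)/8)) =4400/6859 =0.64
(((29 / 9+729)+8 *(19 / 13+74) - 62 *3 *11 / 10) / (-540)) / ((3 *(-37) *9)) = 17887 / 8529300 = 0.00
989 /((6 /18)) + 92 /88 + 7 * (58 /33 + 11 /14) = 2985.85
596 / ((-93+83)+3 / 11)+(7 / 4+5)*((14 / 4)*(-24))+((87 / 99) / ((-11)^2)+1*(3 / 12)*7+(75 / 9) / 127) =-626.45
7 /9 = 0.78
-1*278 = -278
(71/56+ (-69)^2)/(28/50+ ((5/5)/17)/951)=107788218225/12676328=8503.11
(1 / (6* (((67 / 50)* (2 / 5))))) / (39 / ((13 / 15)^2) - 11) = 1625 / 213864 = 0.01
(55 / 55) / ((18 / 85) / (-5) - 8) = -425 / 3418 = -0.12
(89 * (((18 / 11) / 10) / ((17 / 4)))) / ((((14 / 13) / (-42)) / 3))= -374868 / 935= -400.93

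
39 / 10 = 3.90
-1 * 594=-594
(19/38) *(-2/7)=-1/7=-0.14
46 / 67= 0.69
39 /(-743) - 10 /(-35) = 1213 /5201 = 0.23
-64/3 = -21.33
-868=-868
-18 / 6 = -3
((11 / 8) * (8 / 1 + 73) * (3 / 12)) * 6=2673 / 16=167.06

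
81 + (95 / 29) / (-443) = 1040512 / 12847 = 80.99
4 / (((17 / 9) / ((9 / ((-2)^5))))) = -0.60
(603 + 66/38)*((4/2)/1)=1209.47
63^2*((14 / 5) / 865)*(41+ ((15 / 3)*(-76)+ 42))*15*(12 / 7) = -84873096 / 865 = -98119.19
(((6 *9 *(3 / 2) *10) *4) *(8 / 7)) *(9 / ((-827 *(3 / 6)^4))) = -3732480 / 5789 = -644.75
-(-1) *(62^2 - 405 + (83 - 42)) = 3480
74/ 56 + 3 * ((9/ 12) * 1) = 25/ 7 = 3.57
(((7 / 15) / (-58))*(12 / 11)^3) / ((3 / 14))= -9408 / 192995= -0.05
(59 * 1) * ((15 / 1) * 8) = 7080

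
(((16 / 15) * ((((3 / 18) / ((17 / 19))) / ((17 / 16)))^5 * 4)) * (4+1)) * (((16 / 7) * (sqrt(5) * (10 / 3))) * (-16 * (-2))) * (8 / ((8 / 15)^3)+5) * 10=15349786647461888000 * sqrt(5) / 30862850621973741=1112.12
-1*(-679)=679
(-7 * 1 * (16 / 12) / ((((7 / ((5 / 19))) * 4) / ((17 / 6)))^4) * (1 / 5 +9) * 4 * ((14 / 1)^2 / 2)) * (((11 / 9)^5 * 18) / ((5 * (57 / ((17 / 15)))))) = -0.00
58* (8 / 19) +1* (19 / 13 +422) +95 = 134092 / 247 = 542.88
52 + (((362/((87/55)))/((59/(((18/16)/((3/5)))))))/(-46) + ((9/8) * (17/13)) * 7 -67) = -4972673/1023178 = -4.86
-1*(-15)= 15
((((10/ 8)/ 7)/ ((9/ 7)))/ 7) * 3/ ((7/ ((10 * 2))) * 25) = 1/ 147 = 0.01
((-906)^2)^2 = 673771738896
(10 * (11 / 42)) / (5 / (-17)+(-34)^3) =-85 / 1275603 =-0.00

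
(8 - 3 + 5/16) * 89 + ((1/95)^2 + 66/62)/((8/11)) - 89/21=44185665247/94004400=470.04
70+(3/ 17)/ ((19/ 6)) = 22628/ 323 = 70.06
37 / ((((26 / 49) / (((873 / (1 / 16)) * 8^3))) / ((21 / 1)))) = 136141737984 / 13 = 10472441383.38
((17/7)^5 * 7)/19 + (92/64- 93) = -44114123/729904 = -60.44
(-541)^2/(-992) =-295.04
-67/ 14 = -4.79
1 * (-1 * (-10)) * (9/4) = 45/2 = 22.50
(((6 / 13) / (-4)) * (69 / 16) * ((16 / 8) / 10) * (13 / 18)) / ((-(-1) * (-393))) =23 / 125760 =0.00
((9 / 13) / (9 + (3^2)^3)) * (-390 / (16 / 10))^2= 73125 / 1312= 55.74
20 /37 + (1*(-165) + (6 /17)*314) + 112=36711 /629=58.36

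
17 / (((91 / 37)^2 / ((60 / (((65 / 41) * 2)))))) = 5725158 / 107653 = 53.18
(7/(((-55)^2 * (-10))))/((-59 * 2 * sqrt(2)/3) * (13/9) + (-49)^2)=-12252303/126984466914250 - 144963 * sqrt(2)/63492233457125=-0.00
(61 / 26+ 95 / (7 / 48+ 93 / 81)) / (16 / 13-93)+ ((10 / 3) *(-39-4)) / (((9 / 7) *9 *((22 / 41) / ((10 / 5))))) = -10803043 / 229878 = -46.99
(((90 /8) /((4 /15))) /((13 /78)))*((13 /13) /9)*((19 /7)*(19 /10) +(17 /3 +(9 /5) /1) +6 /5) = 43545 /112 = 388.79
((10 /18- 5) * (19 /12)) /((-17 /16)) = 3040 /459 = 6.62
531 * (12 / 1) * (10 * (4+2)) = 382320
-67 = -67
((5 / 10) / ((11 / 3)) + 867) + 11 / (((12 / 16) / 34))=90143 / 66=1365.80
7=7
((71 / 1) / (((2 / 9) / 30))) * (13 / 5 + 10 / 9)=35571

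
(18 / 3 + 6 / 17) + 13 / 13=125 / 17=7.35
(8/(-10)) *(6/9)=-8/15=-0.53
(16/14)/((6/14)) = 8/3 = 2.67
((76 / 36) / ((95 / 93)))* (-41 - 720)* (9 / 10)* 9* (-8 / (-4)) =-636957 / 25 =-25478.28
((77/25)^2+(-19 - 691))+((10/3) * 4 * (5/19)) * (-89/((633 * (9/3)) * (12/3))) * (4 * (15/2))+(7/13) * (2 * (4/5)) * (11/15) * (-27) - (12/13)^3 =-719.59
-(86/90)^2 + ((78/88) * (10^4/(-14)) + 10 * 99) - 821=-72509798/155925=-465.03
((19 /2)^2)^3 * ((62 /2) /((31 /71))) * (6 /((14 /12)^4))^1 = 811682584893 /4802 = 169030109.31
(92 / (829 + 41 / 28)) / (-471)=-112 / 476181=-0.00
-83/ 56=-1.48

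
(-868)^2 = 753424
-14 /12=-7 /6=-1.17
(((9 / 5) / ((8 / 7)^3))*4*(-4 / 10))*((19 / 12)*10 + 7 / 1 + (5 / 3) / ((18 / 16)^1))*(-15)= 703.69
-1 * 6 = -6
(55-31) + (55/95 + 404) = 8143/19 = 428.58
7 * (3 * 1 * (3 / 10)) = 63 / 10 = 6.30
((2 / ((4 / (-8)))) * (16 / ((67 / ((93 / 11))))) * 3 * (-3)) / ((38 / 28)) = 749952 / 14003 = 53.56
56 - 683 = -627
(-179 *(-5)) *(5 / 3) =4475 / 3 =1491.67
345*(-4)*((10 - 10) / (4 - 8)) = 0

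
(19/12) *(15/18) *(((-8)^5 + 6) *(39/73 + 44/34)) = -3531006455/44676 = -79035.87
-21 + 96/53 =-1017/53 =-19.19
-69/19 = -3.63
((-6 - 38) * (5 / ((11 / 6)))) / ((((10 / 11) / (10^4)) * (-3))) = 440000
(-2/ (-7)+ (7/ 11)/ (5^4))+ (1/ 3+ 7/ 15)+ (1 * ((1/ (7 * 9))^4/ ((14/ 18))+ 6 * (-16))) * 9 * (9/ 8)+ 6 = -8027562150397/ 8319465000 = -964.91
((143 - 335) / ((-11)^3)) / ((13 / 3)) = 576 / 17303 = 0.03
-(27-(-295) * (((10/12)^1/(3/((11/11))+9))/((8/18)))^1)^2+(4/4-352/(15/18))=-29512173/5120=-5764.10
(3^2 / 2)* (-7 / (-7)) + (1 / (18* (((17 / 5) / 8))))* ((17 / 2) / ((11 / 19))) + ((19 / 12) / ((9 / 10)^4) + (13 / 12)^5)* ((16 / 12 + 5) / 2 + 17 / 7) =263251759013 / 9311791104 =28.27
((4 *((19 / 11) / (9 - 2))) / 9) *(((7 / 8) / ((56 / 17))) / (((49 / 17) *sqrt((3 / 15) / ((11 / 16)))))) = 5491 *sqrt(55) / 2173248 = 0.02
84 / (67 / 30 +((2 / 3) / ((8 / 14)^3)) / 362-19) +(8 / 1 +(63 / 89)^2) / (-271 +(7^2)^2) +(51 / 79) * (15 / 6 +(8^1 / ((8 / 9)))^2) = 94879481631121754 / 1940427950619435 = 48.90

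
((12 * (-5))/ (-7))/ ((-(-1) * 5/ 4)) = 48/ 7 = 6.86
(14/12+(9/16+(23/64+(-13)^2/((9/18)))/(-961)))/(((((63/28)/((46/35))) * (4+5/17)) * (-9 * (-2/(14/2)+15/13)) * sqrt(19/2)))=-67974959 * sqrt(38)/53869085640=-0.01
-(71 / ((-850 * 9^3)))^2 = -5041 / 383966122500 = -0.00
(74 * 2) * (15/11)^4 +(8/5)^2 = 188249524/366025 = 514.31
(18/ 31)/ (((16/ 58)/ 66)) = 8613/ 62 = 138.92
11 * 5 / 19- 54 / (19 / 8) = -377 / 19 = -19.84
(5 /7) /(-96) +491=329947 /672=490.99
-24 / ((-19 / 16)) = 384 / 19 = 20.21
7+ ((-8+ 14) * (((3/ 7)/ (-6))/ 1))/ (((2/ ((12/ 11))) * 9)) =537/ 77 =6.97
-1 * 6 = -6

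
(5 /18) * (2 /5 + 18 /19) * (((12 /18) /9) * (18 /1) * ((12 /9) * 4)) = 2.66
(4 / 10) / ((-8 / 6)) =-3 / 10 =-0.30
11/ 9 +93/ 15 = 334/ 45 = 7.42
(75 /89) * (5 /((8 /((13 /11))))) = 4875 /7832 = 0.62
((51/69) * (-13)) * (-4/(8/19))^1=4199/46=91.28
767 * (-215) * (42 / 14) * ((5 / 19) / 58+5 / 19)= -145940925 / 1102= -132432.78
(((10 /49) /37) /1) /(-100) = -1 /18130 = -0.00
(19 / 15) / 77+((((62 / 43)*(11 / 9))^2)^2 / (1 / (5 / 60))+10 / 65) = 328051280983297 / 336797761715415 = 0.97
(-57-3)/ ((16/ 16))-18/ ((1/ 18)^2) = -5892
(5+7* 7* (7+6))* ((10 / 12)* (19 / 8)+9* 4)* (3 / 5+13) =3316037 / 10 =331603.70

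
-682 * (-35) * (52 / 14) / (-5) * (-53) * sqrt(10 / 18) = 939796 * sqrt(5) / 3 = 700482.58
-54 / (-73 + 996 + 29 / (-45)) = -1215 / 20753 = -0.06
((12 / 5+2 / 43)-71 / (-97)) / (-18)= -66287 / 375390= -0.18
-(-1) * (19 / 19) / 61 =1 / 61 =0.02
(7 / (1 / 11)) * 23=1771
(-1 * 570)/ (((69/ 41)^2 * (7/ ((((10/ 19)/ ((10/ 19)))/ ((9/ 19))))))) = -6068410/ 99981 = -60.70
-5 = -5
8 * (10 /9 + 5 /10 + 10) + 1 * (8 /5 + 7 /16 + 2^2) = 71227 /720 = 98.93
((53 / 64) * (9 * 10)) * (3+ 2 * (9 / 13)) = 326.79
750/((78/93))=11625/13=894.23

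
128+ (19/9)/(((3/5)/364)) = 38036/27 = 1408.74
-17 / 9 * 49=-833 / 9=-92.56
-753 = -753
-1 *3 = -3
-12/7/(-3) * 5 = 20/7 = 2.86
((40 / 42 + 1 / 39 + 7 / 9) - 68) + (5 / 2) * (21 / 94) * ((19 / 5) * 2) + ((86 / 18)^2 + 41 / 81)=-2976755 / 76986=-38.67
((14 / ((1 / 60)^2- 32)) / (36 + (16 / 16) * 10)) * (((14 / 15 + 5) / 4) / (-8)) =1335 / 757022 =0.00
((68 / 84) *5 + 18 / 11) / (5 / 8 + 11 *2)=10504 / 41811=0.25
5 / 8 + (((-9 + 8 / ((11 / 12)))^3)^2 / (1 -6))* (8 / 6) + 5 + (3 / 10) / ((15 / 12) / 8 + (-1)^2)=15428237037 / 2621910280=5.88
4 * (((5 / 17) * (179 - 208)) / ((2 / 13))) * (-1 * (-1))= -221.76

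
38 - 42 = -4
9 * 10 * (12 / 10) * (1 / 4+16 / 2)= 891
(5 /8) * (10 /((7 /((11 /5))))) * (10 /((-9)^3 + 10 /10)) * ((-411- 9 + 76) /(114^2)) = 11825 /16556904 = 0.00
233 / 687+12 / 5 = 9409 / 3435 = 2.74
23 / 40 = 0.58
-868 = -868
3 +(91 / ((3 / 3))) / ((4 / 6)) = 279 / 2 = 139.50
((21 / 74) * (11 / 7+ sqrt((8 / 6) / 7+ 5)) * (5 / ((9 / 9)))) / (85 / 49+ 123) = 8085 / 452288+ 245 * sqrt(2289) / 452288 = 0.04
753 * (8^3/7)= 385536/7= 55076.57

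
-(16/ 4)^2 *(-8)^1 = 128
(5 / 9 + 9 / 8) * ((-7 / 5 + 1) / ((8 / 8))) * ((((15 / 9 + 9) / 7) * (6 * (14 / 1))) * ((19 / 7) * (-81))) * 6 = 3972672 / 35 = 113504.91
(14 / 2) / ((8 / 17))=119 / 8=14.88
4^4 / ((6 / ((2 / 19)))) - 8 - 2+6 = 28 / 57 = 0.49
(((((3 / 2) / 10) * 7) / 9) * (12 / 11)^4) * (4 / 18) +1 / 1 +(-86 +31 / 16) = -97246437 / 1171280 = -83.03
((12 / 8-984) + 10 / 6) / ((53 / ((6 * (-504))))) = 2966040 / 53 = 55963.02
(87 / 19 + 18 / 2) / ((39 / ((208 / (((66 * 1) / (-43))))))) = -29584 / 627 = -47.18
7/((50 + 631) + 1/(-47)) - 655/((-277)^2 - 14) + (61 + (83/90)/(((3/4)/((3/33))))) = 61.11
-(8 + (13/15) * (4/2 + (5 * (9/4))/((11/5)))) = -9349/660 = -14.17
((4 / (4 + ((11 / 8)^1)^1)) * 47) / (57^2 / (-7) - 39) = -5264 / 75723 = -0.07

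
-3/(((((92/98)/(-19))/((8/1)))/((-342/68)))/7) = -6686442/391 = -17100.87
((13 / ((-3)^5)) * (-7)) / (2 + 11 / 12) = 0.13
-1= -1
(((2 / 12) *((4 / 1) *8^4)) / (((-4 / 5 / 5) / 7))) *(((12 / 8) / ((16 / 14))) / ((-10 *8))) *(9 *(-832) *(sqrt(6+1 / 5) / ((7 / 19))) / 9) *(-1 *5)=4426240 *sqrt(155)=55106243.60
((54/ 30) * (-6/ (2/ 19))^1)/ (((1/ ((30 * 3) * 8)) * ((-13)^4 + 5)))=-1368/ 529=-2.59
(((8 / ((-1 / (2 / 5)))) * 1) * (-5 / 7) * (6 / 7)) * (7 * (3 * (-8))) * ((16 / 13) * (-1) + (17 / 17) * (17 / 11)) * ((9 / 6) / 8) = -19440 / 1001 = -19.42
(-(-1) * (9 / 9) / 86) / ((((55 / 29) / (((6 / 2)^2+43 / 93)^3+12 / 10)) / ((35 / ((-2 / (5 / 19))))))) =-346336893413 / 14457512718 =-23.96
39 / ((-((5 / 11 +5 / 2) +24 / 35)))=-10.71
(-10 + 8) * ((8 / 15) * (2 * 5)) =-32 / 3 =-10.67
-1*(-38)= 38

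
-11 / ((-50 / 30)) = 33 / 5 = 6.60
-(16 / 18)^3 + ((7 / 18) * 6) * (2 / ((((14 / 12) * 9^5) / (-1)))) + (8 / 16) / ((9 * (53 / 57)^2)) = -211695479 / 331737282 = -0.64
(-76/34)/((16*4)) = -0.03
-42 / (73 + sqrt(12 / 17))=-52122 / 90581 + 84 * sqrt(51) / 90581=-0.57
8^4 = 4096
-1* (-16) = 16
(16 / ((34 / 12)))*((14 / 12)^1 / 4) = 1.65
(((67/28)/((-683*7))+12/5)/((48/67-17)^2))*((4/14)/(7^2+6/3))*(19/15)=136984254571/2133171437855850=0.00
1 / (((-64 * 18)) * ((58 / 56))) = -7 / 8352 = -0.00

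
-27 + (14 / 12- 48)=-443 / 6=-73.83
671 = 671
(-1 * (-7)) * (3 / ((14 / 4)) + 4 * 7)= 202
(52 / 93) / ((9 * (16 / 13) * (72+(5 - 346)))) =-0.00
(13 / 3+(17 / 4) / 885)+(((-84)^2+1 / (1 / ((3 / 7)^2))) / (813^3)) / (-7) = 104835456137401 / 24166026906420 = 4.34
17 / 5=3.40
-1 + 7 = 6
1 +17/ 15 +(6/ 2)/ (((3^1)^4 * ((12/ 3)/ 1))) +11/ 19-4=-13117/ 10260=-1.28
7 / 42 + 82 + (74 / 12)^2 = 4327 / 36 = 120.19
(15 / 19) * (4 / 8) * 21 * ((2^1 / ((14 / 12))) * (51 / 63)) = 1530 / 133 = 11.50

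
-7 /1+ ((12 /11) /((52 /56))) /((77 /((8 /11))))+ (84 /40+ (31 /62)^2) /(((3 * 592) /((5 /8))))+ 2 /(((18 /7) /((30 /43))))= -6.45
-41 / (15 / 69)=-943 / 5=-188.60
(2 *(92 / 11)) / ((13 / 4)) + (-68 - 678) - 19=-108659 / 143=-759.85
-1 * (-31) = 31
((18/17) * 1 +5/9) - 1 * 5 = -518/153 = -3.39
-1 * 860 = -860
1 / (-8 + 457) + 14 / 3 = 6289 / 1347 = 4.67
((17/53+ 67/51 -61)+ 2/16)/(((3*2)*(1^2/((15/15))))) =-9.87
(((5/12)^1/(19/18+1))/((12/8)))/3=0.05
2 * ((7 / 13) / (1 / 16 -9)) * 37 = -8288 / 1859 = -4.46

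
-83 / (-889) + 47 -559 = -455085 / 889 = -511.91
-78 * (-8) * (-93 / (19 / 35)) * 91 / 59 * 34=-6284285280 / 1121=-5605963.68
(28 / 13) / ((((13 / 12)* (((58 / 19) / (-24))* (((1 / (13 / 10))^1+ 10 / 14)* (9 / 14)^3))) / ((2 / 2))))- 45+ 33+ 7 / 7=-208845941 / 4122495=-50.66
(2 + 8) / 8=5 / 4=1.25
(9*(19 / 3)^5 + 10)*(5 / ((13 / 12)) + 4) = 277353328 / 351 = 790180.42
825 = 825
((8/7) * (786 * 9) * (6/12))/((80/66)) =116721/35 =3334.89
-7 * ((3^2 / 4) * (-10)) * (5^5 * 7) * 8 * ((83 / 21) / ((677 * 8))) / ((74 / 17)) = 462984375 / 100196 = 4620.79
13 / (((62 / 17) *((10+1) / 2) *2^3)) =221 / 2728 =0.08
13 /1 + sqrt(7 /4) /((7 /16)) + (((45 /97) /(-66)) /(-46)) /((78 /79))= 8*sqrt(7) /7 + 33179827 /2552264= 16.02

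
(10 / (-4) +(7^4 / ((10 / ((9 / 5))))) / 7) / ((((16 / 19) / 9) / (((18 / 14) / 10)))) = 2279259 / 28000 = 81.40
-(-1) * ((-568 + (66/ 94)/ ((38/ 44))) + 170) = -354688/ 893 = -397.19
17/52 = 0.33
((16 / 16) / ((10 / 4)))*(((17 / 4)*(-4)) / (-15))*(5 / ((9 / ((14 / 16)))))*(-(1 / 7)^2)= -0.00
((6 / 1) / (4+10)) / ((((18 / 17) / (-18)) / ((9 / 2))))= -459 / 14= -32.79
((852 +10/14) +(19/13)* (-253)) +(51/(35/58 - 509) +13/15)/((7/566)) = 7310831726/13416585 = 544.91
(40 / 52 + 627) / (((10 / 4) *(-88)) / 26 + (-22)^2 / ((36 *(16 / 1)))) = -1175184 / 14267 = -82.37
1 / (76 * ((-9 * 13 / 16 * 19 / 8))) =-32 / 42237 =-0.00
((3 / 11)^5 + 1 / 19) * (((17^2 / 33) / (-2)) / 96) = -11969513 / 4846990896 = -0.00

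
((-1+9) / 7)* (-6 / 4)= -12 / 7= -1.71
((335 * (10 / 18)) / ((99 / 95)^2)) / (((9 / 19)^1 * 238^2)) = 287220625 / 44968595364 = 0.01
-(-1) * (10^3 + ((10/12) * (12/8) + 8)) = 4037/4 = 1009.25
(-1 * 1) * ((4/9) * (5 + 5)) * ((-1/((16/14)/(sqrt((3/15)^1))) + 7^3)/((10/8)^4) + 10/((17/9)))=-12391888/19125 + 1792 * sqrt(5)/5625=-647.23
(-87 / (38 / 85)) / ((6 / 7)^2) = -120785 / 456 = -264.88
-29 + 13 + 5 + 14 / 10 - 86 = -478 / 5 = -95.60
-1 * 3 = -3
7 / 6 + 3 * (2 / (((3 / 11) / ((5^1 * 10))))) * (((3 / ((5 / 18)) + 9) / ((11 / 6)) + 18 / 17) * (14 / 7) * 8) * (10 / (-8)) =-26611081 / 102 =-260892.95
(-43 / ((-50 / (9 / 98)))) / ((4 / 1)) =387 / 19600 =0.02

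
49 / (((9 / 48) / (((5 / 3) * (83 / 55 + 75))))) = 3299072 / 99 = 33323.96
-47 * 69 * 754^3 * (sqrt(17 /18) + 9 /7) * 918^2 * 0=0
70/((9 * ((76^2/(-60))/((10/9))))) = -875/9747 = -0.09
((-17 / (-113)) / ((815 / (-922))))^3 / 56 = -481337325253 / 5467719122301625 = -0.00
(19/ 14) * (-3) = -57/ 14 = -4.07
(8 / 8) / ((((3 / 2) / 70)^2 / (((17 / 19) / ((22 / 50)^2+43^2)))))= 1.05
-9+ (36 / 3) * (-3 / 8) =-27 / 2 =-13.50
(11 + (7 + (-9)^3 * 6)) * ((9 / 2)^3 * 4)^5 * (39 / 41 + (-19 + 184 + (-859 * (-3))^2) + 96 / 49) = -2991474297928929183363266373 / 16072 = -186129560597867669447689.50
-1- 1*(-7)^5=16806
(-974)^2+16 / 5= 4743396 / 5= 948679.20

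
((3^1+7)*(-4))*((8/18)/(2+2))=-40/9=-4.44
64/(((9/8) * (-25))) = -512/225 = -2.28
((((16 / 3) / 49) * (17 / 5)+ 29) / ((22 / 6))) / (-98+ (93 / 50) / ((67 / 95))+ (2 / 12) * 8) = -8677974 / 101870461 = -0.09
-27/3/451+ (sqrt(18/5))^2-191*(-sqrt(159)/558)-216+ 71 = -318902/2255+ 191*sqrt(159)/558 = -137.10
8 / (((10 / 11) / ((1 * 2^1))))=88 / 5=17.60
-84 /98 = -6 /7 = -0.86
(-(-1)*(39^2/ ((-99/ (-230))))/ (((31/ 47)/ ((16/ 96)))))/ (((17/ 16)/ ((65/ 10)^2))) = 617488820/ 17391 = 35506.23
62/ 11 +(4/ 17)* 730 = 177.40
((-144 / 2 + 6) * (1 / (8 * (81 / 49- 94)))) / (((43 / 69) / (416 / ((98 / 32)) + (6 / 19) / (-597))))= 28651761963 / 1471376150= 19.47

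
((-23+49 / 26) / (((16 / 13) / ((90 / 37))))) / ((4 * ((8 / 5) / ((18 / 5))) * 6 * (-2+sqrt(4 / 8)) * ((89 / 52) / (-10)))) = -4817475 / 368816 - 4817475 * sqrt(2) / 1475264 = -17.68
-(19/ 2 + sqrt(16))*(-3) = 81/ 2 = 40.50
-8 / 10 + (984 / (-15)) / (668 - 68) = -341 / 375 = -0.91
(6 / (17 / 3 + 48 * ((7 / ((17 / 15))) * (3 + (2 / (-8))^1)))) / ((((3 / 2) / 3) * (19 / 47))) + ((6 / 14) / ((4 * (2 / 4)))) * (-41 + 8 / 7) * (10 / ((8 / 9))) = -29951646327 / 311840312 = -96.05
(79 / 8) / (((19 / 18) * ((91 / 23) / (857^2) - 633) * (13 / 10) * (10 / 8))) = -12010444497 / 1320566098150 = -0.01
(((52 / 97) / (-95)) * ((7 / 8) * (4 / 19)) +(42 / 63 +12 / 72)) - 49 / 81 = 6448661 / 28363770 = 0.23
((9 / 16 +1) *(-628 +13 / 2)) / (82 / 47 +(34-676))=1460525 / 962944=1.52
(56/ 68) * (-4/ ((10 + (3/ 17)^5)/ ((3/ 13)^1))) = -14031528/ 184584569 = -0.08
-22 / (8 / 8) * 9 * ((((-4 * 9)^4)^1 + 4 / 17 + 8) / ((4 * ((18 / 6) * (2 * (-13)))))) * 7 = 1648971093 / 221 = 7461407.66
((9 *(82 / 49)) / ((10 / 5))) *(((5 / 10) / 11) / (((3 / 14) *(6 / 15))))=615 / 154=3.99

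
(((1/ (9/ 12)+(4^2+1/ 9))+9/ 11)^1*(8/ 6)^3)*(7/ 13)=809984/ 34749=23.31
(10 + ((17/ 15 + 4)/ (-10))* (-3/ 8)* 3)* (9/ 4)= 38079/ 1600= 23.80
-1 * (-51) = 51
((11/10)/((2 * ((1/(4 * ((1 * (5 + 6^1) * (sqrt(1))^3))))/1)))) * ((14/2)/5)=847/25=33.88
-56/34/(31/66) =-1848/527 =-3.51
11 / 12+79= 959 / 12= 79.92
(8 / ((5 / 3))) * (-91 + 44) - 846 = -5358 / 5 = -1071.60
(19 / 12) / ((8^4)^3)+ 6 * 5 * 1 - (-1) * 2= 26388279066643 / 824633720832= 32.00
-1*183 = -183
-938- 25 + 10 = -953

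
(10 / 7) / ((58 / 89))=445 / 203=2.19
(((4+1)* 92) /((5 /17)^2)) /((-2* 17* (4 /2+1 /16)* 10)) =-6256 /825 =-7.58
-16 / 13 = -1.23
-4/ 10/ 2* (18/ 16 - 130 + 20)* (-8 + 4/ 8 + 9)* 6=7839/ 40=195.98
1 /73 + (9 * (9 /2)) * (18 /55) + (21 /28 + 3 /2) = 249223 /16060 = 15.52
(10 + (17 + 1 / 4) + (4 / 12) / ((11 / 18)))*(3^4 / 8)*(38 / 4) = 2673.58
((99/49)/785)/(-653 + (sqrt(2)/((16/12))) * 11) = -517176/131172689095 - 6534 * sqrt(2)/131172689095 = -0.00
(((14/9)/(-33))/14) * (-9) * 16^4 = 65536/33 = 1985.94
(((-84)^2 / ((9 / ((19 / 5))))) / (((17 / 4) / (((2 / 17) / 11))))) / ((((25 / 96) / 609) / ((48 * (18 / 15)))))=1009880.81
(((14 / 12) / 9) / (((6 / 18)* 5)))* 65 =91 / 18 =5.06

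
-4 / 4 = -1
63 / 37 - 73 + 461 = 14419 / 37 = 389.70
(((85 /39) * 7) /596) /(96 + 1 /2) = 595 /2243046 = 0.00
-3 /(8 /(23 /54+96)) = -5207 /144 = -36.16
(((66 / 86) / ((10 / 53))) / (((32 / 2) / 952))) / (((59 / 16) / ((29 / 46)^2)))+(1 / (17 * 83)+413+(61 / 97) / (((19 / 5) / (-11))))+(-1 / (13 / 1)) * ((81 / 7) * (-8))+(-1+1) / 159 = 705667616387456018 / 1587961193240695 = 444.39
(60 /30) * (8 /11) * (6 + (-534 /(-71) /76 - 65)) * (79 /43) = -100434280 /638077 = -157.40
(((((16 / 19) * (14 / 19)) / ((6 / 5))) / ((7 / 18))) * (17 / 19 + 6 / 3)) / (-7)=-0.55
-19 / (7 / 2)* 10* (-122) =46360 / 7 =6622.86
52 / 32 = 13 / 8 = 1.62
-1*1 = -1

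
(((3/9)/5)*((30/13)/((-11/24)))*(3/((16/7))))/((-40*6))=21/11440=0.00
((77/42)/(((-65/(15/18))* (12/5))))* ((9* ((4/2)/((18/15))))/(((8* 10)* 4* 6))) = -55/718848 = -0.00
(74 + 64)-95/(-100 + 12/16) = 55166/397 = 138.96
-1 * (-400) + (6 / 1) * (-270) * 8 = -12560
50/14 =25/7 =3.57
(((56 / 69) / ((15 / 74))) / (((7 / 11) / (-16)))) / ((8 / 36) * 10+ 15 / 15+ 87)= -26048 / 23345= -1.12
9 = 9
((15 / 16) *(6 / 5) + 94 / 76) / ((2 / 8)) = 359 / 38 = 9.45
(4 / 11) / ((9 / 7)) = 28 / 99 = 0.28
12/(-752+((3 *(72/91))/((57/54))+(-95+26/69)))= -1431612/100734721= -0.01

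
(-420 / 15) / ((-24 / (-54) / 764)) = -48132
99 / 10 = 9.90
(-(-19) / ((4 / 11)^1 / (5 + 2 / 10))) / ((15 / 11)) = 29887 / 150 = 199.25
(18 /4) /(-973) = -9 /1946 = -0.00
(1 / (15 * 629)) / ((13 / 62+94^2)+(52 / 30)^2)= 930 / 77560126273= 0.00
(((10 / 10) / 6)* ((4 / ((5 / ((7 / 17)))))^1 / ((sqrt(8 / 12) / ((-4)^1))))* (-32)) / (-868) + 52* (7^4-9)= 124384-32* sqrt(6) / 7905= 124383.99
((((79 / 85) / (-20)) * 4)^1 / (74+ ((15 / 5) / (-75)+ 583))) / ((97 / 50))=-1975 / 13541588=-0.00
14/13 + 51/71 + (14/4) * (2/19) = 37944/17537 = 2.16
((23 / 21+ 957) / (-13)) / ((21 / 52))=-80480 / 441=-182.49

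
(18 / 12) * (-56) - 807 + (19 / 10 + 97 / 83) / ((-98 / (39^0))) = -72476487 / 81340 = -891.03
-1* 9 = -9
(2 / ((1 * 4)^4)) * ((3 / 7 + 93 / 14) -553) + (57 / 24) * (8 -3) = 13637 / 1792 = 7.61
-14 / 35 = -2 / 5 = -0.40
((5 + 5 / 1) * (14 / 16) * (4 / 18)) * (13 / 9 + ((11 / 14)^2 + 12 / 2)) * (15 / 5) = 71105 / 1512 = 47.03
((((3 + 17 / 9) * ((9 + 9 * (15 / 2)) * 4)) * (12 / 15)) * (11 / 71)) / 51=3872 / 1065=3.64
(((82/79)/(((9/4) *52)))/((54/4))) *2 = 0.00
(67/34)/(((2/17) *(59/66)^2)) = 72963/3481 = 20.96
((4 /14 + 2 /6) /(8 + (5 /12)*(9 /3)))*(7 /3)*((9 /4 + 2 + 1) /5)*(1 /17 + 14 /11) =7553 /34595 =0.22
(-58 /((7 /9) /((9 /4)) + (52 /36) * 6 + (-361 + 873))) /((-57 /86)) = 67338 /400919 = 0.17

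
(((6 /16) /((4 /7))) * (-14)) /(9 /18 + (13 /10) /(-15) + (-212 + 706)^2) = -11025 /292843696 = -0.00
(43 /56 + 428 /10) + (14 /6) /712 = 1628689 /37380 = 43.57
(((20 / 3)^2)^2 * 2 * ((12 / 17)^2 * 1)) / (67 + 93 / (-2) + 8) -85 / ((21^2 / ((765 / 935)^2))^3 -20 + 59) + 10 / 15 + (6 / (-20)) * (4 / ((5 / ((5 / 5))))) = 10737147443132834207 / 154500405099748200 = 69.50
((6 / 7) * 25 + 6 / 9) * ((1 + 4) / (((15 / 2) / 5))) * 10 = 46400 / 63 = 736.51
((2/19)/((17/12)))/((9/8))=64/969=0.07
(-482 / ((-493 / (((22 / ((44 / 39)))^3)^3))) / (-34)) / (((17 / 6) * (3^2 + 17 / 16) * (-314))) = 150910605117782757 / 115244516128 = 1309481.88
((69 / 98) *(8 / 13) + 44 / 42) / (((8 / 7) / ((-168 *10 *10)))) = -283000 / 13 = -21769.23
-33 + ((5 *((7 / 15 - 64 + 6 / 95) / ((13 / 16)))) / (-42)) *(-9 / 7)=-544111 / 12103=-44.96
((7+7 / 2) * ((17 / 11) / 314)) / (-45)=-119 / 103620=-0.00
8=8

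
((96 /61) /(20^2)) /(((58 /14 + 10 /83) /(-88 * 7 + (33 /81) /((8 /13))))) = -77222453 /135987300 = -0.57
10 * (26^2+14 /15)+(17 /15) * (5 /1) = 6775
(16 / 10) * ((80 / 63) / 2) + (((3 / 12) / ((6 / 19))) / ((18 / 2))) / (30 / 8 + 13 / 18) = 3001 / 2898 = 1.04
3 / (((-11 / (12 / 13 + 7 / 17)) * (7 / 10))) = -8850 / 17017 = -0.52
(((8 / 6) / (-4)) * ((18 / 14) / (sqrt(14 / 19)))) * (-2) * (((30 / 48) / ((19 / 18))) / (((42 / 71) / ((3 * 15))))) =143775 * sqrt(266) / 52136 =44.98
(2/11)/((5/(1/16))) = 1/440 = 0.00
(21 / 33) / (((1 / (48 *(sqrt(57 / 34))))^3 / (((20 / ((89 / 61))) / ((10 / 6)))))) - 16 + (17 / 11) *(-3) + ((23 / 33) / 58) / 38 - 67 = -6373945 / 72732 + 8075096064 *sqrt(1938) / 282931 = 1256359.00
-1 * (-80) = 80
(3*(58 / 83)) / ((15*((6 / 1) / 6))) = 58 / 415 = 0.14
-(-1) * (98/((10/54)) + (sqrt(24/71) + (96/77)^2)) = 2 * sqrt(426)/71 + 15734214/29645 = 531.34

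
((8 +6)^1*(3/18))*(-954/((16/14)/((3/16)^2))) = -70119/1024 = -68.48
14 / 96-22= -1049 / 48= -21.85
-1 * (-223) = 223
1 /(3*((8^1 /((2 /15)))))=1 /180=0.01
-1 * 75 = -75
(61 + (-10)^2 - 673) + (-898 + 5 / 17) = -23965 / 17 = -1409.71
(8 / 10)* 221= 884 / 5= 176.80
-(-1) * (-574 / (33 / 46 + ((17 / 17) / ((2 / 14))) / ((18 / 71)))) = -59409 / 2932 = -20.26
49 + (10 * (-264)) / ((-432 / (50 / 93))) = 43763 / 837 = 52.29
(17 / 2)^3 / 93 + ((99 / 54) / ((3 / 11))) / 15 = 236089 / 33480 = 7.05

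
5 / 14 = 0.36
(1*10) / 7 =10 / 7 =1.43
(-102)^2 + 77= 10481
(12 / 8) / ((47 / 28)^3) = 32928 / 103823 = 0.32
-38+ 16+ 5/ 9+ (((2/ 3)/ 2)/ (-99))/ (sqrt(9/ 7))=-193/ 9-sqrt(7)/ 891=-21.45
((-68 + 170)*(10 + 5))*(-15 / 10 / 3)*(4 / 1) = -3060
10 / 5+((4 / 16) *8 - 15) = -11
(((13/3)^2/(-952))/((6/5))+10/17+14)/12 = 749107/616896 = 1.21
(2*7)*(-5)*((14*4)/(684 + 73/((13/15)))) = -50960/9987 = -5.10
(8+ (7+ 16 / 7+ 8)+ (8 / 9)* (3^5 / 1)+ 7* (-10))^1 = 1199 / 7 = 171.29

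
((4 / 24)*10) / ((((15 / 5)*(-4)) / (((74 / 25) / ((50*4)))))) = -37 / 18000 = -0.00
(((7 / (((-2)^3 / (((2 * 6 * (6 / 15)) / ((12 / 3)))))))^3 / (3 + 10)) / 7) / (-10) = 1323 / 1040000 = 0.00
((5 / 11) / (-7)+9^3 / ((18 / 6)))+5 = 19091 / 77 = 247.94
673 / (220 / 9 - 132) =-6057 / 968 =-6.26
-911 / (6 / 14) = -6377 / 3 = -2125.67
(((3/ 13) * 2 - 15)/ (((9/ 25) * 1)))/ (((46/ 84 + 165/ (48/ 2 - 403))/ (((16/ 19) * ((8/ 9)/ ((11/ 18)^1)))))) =-2139379200/ 4855279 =-440.63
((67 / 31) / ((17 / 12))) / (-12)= -67 / 527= -0.13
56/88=7/11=0.64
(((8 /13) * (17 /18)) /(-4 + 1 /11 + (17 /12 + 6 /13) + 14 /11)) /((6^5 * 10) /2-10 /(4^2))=-0.00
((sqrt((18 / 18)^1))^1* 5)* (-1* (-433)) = 2165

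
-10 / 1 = -10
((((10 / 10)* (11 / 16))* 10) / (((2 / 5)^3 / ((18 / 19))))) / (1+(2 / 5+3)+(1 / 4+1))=309375 / 17176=18.01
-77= -77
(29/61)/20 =29/1220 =0.02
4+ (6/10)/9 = 61/15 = 4.07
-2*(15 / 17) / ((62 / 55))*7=-5775 / 527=-10.96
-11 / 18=-0.61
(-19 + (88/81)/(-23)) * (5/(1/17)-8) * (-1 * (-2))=-5464690/1863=-2933.27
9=9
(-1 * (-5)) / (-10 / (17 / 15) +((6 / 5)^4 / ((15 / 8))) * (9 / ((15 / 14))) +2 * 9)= 1328125 / 4905084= 0.27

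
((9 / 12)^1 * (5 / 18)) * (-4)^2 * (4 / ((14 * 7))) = 20 / 147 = 0.14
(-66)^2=4356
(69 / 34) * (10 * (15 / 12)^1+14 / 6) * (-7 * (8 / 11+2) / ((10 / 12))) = -128961 / 187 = -689.63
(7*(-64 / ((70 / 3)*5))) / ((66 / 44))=-64 / 25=-2.56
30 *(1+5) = 180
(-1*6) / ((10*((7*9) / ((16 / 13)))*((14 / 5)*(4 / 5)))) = -0.01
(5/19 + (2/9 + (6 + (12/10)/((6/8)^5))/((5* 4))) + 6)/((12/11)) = 5957501/923400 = 6.45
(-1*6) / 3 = -2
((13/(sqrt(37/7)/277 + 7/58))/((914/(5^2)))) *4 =141741481700/11970465603 - 605688200 *sqrt(259)/11970465603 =11.03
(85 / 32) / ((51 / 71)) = 355 / 96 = 3.70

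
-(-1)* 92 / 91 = 92 / 91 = 1.01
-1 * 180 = -180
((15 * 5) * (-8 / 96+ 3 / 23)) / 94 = 325 / 8648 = 0.04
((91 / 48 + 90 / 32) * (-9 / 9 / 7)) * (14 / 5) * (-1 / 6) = 113 / 360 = 0.31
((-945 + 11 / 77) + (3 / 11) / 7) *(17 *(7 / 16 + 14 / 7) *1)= -6890559 / 176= -39150.90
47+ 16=63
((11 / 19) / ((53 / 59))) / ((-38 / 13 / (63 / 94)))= -0.15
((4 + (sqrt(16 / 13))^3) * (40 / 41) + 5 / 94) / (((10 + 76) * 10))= 128 * sqrt(13) / 297947 + 3049 / 662888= 0.01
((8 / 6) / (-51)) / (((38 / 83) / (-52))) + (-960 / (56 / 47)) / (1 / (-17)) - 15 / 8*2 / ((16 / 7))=17840012731 / 1302336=13698.47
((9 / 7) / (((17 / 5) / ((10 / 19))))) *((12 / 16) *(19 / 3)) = 225 / 238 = 0.95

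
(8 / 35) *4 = 32 / 35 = 0.91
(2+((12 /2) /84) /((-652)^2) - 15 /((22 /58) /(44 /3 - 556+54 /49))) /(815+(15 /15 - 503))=9791087150541 /143436041056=68.26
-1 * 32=-32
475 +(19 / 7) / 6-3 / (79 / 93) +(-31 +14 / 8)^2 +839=57507131 / 26544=2166.48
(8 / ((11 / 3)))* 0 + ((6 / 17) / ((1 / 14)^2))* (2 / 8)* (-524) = -154056 / 17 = -9062.12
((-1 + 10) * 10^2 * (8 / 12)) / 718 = 300 / 359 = 0.84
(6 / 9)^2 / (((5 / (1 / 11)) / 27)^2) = 324 / 3025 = 0.11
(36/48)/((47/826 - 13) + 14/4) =-0.08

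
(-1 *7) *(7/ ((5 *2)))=-49/ 10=-4.90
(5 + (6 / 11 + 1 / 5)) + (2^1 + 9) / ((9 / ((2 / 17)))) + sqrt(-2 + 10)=2*sqrt(2) + 49558 / 8415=8.72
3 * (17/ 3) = 17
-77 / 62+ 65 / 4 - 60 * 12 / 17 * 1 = -57643 / 2108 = -27.34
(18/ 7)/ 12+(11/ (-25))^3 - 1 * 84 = -18346759/ 218750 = -83.87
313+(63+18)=394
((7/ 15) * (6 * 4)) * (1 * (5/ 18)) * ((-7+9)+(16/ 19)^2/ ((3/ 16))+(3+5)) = 417928/ 9747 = 42.88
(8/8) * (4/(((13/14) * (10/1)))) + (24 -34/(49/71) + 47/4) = -166697/12740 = -13.08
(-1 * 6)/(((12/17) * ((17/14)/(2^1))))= -14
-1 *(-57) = 57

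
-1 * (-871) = 871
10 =10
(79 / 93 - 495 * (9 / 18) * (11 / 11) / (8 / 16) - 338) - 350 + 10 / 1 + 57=-103709 / 93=-1115.15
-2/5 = -0.40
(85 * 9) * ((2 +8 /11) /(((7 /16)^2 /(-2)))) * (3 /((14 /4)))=-70502400 /3773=-18686.03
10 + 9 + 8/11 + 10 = 327/11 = 29.73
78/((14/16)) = 624/7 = 89.14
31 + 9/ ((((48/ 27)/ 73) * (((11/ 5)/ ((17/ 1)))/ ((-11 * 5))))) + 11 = -2512353/ 16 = -157022.06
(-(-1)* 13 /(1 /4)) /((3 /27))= 468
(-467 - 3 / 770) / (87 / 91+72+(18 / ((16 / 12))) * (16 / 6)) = -4.29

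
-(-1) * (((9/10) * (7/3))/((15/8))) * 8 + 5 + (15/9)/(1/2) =1297/75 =17.29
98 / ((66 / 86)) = 4214 / 33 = 127.70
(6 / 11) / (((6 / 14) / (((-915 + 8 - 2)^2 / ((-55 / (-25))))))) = 57839670 / 121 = 478013.80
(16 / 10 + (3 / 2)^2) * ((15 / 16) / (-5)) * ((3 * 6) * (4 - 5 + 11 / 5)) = -15.59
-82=-82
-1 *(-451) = 451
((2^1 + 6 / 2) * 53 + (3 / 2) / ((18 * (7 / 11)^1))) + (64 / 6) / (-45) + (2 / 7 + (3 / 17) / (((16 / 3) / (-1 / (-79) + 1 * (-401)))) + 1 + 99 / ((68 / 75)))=525208447 / 1450440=362.10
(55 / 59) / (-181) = -55 / 10679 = -0.01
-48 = -48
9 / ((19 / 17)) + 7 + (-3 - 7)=96 / 19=5.05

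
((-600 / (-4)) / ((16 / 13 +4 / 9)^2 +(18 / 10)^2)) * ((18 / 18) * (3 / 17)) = 154001250 / 35176553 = 4.38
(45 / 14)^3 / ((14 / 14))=91125 / 2744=33.21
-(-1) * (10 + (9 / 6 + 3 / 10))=59 / 5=11.80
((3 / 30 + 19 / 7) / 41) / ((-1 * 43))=-197 / 123410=-0.00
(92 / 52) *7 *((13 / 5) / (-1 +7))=161 / 30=5.37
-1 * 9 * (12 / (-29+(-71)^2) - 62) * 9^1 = 6292323 / 1253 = 5021.81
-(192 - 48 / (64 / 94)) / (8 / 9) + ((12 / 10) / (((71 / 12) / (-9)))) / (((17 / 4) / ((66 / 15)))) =-66905109 / 482800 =-138.58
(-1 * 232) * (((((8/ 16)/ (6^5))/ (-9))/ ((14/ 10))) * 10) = 725/ 61236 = 0.01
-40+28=-12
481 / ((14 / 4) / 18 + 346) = 17316 / 12463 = 1.39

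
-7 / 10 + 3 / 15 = -1 / 2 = -0.50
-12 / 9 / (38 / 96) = -3.37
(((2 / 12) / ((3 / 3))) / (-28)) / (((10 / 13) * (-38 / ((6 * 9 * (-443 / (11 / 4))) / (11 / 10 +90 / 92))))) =-1192113 / 1398628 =-0.85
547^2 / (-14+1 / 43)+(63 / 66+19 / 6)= -21403.51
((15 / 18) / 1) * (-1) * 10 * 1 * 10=-250 / 3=-83.33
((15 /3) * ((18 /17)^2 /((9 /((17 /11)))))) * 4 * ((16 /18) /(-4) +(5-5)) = -160 /187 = -0.86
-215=-215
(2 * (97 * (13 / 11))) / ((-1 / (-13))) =32786 / 11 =2980.55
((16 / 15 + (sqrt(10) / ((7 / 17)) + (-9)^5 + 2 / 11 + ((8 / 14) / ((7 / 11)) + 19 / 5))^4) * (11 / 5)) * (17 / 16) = 8174325558687241559764864523384239 / 287735629912500 - 291101293288979582469705824 * sqrt(10) / 62280439375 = 28394372472998888256.51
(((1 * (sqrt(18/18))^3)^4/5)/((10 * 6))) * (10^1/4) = 1/120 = 0.01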